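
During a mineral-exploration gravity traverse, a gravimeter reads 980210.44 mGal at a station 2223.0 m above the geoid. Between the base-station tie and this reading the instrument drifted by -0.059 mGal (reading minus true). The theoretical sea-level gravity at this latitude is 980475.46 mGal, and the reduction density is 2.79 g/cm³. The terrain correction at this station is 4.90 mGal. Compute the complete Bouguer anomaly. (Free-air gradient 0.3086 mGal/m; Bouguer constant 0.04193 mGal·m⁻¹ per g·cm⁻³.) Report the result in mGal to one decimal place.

165.9

Drift-corrected reading = 980210.44 − (-0.059) = 980210.499 mGal
Free-air correction = 0.3086 × 2223.0 = 686.02 mGal
Free-air anomaly = 980210.499 − 980475.46 + (686.02) = 421.059 mGal
Bouguer slab correction = 0.04193 × 2.79 × 2223.0 = 260.06 mGal
Simple Bouguer anomaly = 421.059 − (260.06) = 160.999 mGal
Complete Bouguer anomaly = 160.999 + 4.90 = 165.899 mGal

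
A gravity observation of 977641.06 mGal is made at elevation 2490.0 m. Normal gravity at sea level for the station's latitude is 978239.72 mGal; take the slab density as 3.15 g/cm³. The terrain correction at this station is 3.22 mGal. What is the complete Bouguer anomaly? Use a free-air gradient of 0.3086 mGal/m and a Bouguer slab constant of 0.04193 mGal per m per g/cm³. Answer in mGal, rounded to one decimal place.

-155.9

Free-air correction = 0.3086 × 2490.0 = 768.41 mGal
Free-air anomaly = 977641.06 − 978239.72 + (768.41) = 169.75 mGal
Bouguer slab correction = 0.04193 × 3.15 × 2490.0 = 328.88 mGal
Simple Bouguer anomaly = 169.75 − (328.88) = -159.13 mGal
Complete Bouguer anomaly = -159.13 + 3.22 = -155.91 mGal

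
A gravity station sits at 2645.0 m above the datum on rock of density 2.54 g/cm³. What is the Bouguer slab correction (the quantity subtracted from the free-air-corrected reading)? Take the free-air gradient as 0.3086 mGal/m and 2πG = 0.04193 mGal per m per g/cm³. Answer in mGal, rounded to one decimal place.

Bouguer slab correction = 0.04193 × 2.54 × 2645.0 = 281.7 mGal

281.7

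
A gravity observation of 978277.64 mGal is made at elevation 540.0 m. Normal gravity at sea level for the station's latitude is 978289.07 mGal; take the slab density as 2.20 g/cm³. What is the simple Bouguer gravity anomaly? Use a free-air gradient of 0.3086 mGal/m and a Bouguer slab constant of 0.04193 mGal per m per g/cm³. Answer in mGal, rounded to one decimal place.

105.4

Free-air correction = 0.3086 × 540.0 = 166.64 mGal
Free-air anomaly = 978277.64 − 978289.07 + (166.64) = 155.21 mGal
Bouguer slab correction = 0.04193 × 2.20 × 540.0 = 49.81 mGal
Simple Bouguer anomaly = 155.21 − (49.81) = 105.40 mGal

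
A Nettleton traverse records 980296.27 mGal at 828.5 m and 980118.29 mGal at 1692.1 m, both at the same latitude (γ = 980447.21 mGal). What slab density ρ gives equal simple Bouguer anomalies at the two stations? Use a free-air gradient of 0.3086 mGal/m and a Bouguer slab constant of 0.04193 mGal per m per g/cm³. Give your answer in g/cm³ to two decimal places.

2.44

Δg_obs = 980118.29 − 980296.27 = -177.98 mGal over Δh = 1692.1 − 828.5 = 863.6 m
Equal Bouguer anomalies ⇒ Δg_obs + (0.3086 − 0.04193ρ)·Δh = 0
0.3086 − 0.04193ρ = −Δg_obs/Δh = 0.20609
ρ = (0.3086 − 0.20609) / 0.04193 = 2.44 g/cm³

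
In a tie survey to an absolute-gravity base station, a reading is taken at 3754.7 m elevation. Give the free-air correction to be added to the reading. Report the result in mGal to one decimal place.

Free-air correction = 0.3086 × 3754.7 = 1158.7 mGal

1158.7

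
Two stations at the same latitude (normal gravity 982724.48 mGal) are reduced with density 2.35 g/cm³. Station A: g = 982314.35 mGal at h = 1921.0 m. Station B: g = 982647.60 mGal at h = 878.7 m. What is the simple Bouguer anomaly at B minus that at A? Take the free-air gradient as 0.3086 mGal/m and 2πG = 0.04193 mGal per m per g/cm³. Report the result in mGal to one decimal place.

Δg_SB(A) = 982314.35 − 982724.48 + 0.3086×1921.0 − 0.04193×2.35×1921.0 = -6.60 mGal
Δg_SB(B) = 982647.60 − 982724.48 + 0.3086×878.7 − 0.04193×2.35×878.7 = 107.70 mGal
Difference = 107.70 − (-6.60) = 114.30 mGal

114.3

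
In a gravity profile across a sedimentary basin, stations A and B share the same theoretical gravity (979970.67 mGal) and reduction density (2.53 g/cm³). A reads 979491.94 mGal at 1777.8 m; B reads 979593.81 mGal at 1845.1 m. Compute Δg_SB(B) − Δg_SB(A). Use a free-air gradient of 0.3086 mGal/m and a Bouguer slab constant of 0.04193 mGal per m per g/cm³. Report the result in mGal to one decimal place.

Δg_SB(A) = 979491.94 − 979970.67 + 0.3086×1777.8 − 0.04193×2.53×1777.8 = -118.70 mGal
Δg_SB(B) = 979593.81 − 979970.67 + 0.3086×1845.1 − 0.04193×2.53×1845.1 = -3.20 mGal
Difference = -3.20 − (-118.70) = 115.50 mGal

115.5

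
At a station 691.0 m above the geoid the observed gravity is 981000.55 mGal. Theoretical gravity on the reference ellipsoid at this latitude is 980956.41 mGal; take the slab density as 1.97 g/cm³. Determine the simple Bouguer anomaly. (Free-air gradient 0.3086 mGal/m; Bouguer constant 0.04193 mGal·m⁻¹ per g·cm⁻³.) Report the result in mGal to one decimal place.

Free-air correction = 0.3086 × 691.0 = 213.24 mGal
Free-air anomaly = 981000.55 − 980956.41 + (213.24) = 257.38 mGal
Bouguer slab correction = 0.04193 × 1.97 × 691.0 = 57.08 mGal
Simple Bouguer anomaly = 257.38 − (57.08) = 200.30 mGal

200.3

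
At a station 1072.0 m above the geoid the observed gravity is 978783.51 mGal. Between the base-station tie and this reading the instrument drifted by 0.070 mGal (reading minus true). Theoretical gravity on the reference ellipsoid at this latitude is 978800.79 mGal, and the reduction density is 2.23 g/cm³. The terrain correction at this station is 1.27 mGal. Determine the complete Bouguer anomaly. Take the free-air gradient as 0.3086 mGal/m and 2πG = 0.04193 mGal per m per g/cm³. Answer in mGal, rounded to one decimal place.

214.5

Drift-corrected reading = 978783.51 − (0.070) = 978783.440 mGal
Free-air correction = 0.3086 × 1072.0 = 330.82 mGal
Free-air anomaly = 978783.440 − 978800.79 + (330.82) = 313.470 mGal
Bouguer slab correction = 0.04193 × 2.23 × 1072.0 = 100.24 mGal
Simple Bouguer anomaly = 313.470 − (100.24) = 213.230 mGal
Complete Bouguer anomaly = 213.230 + 1.27 = 214.500 mGal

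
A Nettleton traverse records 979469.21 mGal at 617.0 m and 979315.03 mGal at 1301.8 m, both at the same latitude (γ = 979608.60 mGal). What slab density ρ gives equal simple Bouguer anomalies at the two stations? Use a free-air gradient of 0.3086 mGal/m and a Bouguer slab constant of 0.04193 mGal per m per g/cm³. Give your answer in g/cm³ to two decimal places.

Δg_obs = 979315.03 − 979469.21 = -154.18 mGal over Δh = 1301.8 − 617.0 = 684.8 m
Equal Bouguer anomalies ⇒ Δg_obs + (0.3086 − 0.04193ρ)·Δh = 0
0.3086 − 0.04193ρ = −Δg_obs/Δh = 0.22515
ρ = (0.3086 − 0.22515) / 0.04193 = 1.99 g/cm³

1.99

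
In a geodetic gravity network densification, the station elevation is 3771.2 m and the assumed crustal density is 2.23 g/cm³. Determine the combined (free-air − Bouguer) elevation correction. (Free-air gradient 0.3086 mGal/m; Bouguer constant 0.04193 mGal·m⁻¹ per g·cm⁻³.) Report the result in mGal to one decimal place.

811.2

Combined gradient = 0.3086 − 0.04193 × 2.23 = 0.2150961 mGal/m
Combined elevation correction = 0.2150961 × 3771.2 = 811.2 mGal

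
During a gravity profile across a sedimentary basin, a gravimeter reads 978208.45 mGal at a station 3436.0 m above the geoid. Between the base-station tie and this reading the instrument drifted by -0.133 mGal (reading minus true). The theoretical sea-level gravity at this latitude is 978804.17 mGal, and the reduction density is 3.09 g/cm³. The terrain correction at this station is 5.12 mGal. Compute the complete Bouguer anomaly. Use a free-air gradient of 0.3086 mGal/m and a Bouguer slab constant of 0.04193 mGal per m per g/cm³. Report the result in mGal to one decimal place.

Drift-corrected reading = 978208.45 − (-0.133) = 978208.583 mGal
Free-air correction = 0.3086 × 3436.0 = 1060.35 mGal
Free-air anomaly = 978208.583 − 978804.17 + (1060.35) = 464.763 mGal
Bouguer slab correction = 0.04193 × 3.09 × 3436.0 = 445.18 mGal
Simple Bouguer anomaly = 464.763 − (445.18) = 19.583 mGal
Complete Bouguer anomaly = 19.583 + 5.12 = 24.703 mGal

24.7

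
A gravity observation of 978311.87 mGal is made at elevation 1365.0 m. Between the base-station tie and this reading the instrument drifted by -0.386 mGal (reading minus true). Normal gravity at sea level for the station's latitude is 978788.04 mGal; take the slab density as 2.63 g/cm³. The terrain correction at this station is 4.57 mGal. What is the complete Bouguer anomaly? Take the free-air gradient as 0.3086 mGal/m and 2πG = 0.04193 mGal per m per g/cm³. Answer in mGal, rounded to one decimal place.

Drift-corrected reading = 978311.87 − (-0.386) = 978312.256 mGal
Free-air correction = 0.3086 × 1365.0 = 421.24 mGal
Free-air anomaly = 978312.256 − 978788.04 + (421.24) = -54.544 mGal
Bouguer slab correction = 0.04193 × 2.63 × 1365.0 = 150.53 mGal
Simple Bouguer anomaly = -54.544 − (150.53) = -205.074 mGal
Complete Bouguer anomaly = -205.074 + 4.57 = -200.504 mGal

-200.5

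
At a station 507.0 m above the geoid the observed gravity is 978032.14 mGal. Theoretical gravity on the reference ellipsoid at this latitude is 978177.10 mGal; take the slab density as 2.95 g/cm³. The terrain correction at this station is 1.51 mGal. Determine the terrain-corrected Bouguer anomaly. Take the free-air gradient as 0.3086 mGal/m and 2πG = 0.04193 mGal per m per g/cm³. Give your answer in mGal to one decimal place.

-49.7

Free-air correction = 0.3086 × 507.0 = 156.46 mGal
Free-air anomaly = 978032.14 − 978177.10 + (156.46) = 11.50 mGal
Bouguer slab correction = 0.04193 × 2.95 × 507.0 = 62.71 mGal
Simple Bouguer anomaly = 11.50 − (62.71) = -51.21 mGal
Complete Bouguer anomaly = -51.21 + 1.51 = -49.70 mGal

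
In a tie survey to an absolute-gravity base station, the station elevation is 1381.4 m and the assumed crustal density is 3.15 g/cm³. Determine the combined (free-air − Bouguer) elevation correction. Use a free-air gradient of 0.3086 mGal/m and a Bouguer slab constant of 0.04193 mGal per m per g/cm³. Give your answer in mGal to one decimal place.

Combined gradient = 0.3086 − 0.04193 × 3.15 = 0.1765205 mGal/m
Combined elevation correction = 0.1765205 × 1381.4 = 243.8 mGal

243.8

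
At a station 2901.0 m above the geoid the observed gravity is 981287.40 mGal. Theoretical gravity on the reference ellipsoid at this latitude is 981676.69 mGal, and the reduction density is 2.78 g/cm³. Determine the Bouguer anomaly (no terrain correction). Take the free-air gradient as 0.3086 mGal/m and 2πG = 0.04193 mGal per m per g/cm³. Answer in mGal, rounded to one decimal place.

167.8

Free-air correction = 0.3086 × 2901.0 = 895.25 mGal
Free-air anomaly = 981287.40 − 981676.69 + (895.25) = 505.96 mGal
Bouguer slab correction = 0.04193 × 2.78 × 2901.0 = 338.16 mGal
Simple Bouguer anomaly = 505.96 − (338.16) = 167.80 mGal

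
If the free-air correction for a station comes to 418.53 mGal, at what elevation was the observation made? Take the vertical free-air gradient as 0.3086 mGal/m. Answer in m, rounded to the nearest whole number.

h = 418.53 / 0.3086 = 1356.22 m

1356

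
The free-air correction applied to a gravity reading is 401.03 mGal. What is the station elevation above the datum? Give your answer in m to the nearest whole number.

h = 401.03 / 0.3086 = 1299.51 m

1300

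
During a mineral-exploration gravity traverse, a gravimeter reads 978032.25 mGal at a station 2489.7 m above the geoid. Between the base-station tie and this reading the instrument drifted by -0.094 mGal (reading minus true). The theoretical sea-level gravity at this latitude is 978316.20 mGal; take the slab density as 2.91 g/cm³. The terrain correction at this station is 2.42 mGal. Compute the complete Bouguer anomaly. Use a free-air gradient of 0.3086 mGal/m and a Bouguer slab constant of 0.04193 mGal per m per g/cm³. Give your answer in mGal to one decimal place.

183.1

Drift-corrected reading = 978032.25 − (-0.094) = 978032.344 mGal
Free-air correction = 0.3086 × 2489.7 = 768.32 mGal
Free-air anomaly = 978032.344 − 978316.20 + (768.32) = 484.464 mGal
Bouguer slab correction = 0.04193 × 2.91 × 2489.7 = 303.78 mGal
Simple Bouguer anomaly = 484.464 − (303.78) = 180.684 mGal
Complete Bouguer anomaly = 180.684 + 2.42 = 183.104 mGal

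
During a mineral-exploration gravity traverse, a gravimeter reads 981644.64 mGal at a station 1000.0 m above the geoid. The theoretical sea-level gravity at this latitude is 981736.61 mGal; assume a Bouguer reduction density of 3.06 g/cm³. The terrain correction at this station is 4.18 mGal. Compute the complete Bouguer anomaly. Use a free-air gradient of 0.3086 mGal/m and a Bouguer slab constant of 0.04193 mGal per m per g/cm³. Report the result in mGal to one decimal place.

Free-air correction = 0.3086 × 1000.0 = 308.60 mGal
Free-air anomaly = 981644.64 − 981736.61 + (308.60) = 216.63 mGal
Bouguer slab correction = 0.04193 × 3.06 × 1000.0 = 128.31 mGal
Simple Bouguer anomaly = 216.63 − (128.31) = 88.32 mGal
Complete Bouguer anomaly = 88.32 + 4.18 = 92.50 mGal

92.5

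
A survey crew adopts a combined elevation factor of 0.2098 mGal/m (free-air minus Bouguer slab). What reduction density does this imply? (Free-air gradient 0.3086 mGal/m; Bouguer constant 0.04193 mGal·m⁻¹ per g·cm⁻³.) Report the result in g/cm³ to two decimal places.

2.36

0.2098 = 0.3086 − 0.04193 × ρ
ρ = (0.3086 − 0.2098) / 0.04193 = 2.36 g/cm³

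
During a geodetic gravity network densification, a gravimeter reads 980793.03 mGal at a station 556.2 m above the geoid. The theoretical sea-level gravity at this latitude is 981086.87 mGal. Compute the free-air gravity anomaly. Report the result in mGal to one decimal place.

-122.2

Free-air correction = 0.3086 × 556.2 = 171.64 mGal
Free-air anomaly = 980793.03 − 981086.87 + (171.64) = -122.20 mGal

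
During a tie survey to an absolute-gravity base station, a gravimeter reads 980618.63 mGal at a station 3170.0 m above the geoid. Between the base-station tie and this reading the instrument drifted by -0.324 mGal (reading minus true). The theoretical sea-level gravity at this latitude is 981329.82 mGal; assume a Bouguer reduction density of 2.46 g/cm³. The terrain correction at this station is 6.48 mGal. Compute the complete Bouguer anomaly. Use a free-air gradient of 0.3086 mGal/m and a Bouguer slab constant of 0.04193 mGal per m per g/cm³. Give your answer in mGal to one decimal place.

-53.1

Drift-corrected reading = 980618.63 − (-0.324) = 980618.954 mGal
Free-air correction = 0.3086 × 3170.0 = 978.26 mGal
Free-air anomaly = 980618.954 − 981329.82 + (978.26) = 267.394 mGal
Bouguer slab correction = 0.04193 × 2.46 × 3170.0 = 326.98 mGal
Simple Bouguer anomaly = 267.394 − (326.98) = -59.586 mGal
Complete Bouguer anomaly = -59.586 + 6.48 = -53.106 mGal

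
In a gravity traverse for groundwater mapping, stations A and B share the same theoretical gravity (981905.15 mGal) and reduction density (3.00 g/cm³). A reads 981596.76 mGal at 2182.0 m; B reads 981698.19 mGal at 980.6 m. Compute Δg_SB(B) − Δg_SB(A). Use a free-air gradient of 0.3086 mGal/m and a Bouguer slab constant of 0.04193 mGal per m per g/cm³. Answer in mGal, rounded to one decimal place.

-118.2

Δg_SB(A) = 981596.76 − 981905.15 + 0.3086×2182.0 − 0.04193×3.00×2182.0 = 90.50 mGal
Δg_SB(B) = 981698.19 − 981905.15 + 0.3086×980.6 − 0.04193×3.00×980.6 = -27.70 mGal
Difference = -27.70 − (90.50) = -118.20 mGal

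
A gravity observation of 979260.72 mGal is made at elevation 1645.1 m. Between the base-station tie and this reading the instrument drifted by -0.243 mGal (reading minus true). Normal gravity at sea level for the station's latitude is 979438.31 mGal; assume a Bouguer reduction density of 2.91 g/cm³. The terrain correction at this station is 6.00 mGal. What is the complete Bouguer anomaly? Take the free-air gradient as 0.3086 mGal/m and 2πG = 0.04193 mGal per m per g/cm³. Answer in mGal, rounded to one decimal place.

135.6

Drift-corrected reading = 979260.72 − (-0.243) = 979260.963 mGal
Free-air correction = 0.3086 × 1645.1 = 507.68 mGal
Free-air anomaly = 979260.963 − 979438.31 + (507.68) = 330.333 mGal
Bouguer slab correction = 0.04193 × 2.91 × 1645.1 = 200.73 mGal
Simple Bouguer anomaly = 330.333 − (200.73) = 129.603 mGal
Complete Bouguer anomaly = 129.603 + 6.00 = 135.603 mGal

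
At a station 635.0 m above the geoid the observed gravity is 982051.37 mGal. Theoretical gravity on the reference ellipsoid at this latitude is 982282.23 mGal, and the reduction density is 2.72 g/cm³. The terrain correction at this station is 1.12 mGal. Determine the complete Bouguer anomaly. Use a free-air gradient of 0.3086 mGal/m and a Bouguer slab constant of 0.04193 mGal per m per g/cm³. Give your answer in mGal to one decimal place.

Free-air correction = 0.3086 × 635.0 = 195.96 mGal
Free-air anomaly = 982051.37 − 982282.23 + (195.96) = -34.90 mGal
Bouguer slab correction = 0.04193 × 2.72 × 635.0 = 72.42 mGal
Simple Bouguer anomaly = -34.90 − (72.42) = -107.32 mGal
Complete Bouguer anomaly = -107.32 + 1.12 = -106.20 mGal

-106.2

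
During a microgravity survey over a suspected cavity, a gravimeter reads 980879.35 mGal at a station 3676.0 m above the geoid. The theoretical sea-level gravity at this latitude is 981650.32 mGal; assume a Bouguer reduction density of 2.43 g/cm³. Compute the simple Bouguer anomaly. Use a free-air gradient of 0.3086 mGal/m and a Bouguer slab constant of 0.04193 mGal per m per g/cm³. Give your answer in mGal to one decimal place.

Free-air correction = 0.3086 × 3676.0 = 1134.41 mGal
Free-air anomaly = 980879.35 − 981650.32 + (1134.41) = 363.44 mGal
Bouguer slab correction = 0.04193 × 2.43 × 3676.0 = 374.55 mGal
Simple Bouguer anomaly = 363.44 − (374.55) = -11.11 mGal

-11.1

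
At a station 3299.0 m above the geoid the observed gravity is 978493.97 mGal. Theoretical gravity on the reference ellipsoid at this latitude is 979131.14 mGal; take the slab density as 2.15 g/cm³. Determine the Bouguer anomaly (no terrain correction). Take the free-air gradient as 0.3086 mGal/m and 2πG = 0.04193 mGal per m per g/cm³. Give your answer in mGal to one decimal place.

83.5

Free-air correction = 0.3086 × 3299.0 = 1018.07 mGal
Free-air anomaly = 978493.97 − 979131.14 + (1018.07) = 380.90 mGal
Bouguer slab correction = 0.04193 × 2.15 × 3299.0 = 297.40 mGal
Simple Bouguer anomaly = 380.90 − (297.40) = 83.50 mGal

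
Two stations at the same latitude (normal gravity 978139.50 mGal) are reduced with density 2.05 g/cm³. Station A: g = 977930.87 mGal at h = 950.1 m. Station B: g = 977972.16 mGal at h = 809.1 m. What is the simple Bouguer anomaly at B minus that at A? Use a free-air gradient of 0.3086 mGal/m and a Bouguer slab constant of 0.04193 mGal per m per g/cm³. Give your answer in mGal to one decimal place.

Δg_SB(A) = 977930.87 − 978139.50 + 0.3086×950.1 − 0.04193×2.05×950.1 = 2.90 mGal
Δg_SB(B) = 977972.16 − 978139.50 + 0.3086×809.1 − 0.04193×2.05×809.1 = 12.80 mGal
Difference = 12.80 − (2.90) = 9.90 mGal

9.9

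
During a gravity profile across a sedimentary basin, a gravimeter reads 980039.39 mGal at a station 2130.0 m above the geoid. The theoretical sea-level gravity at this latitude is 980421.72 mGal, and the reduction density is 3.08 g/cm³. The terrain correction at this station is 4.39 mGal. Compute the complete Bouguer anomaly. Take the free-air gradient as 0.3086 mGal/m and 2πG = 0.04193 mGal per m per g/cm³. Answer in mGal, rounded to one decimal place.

4.3

Free-air correction = 0.3086 × 2130.0 = 657.32 mGal
Free-air anomaly = 980039.39 − 980421.72 + (657.32) = 274.99 mGal
Bouguer slab correction = 0.04193 × 3.08 × 2130.0 = 275.08 mGal
Simple Bouguer anomaly = 274.99 − (275.08) = -0.09 mGal
Complete Bouguer anomaly = -0.09 + 4.39 = 4.30 mGal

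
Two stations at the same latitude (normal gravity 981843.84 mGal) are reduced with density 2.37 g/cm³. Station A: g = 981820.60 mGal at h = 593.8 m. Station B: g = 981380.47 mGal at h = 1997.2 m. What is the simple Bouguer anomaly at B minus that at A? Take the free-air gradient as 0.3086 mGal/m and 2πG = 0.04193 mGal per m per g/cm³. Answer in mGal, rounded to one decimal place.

Δg_SB(A) = 981820.60 − 981843.84 + 0.3086×593.8 − 0.04193×2.37×593.8 = 101.00 mGal
Δg_SB(B) = 981380.47 − 981843.84 + 0.3086×1997.2 − 0.04193×2.37×1997.2 = -45.50 mGal
Difference = -45.50 − (101.00) = -146.50 mGal

-146.5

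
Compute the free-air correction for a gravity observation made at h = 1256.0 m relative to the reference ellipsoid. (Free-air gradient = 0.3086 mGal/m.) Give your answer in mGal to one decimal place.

Free-air correction = 0.3086 × 1256.0 = 387.6 mGal

387.6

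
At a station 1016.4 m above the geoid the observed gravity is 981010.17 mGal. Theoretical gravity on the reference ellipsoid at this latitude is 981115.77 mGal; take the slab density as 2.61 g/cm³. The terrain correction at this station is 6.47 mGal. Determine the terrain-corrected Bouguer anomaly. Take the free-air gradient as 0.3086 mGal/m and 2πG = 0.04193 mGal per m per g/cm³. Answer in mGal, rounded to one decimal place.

Free-air correction = 0.3086 × 1016.4 = 313.66 mGal
Free-air anomaly = 981010.17 − 981115.77 + (313.66) = 208.06 mGal
Bouguer slab correction = 0.04193 × 2.61 × 1016.4 = 111.23 mGal
Simple Bouguer anomaly = 208.06 − (111.23) = 96.83 mGal
Complete Bouguer anomaly = 96.83 + 6.47 = 103.30 mGal

103.3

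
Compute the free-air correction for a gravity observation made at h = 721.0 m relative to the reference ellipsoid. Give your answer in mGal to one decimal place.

222.5

Free-air correction = 0.3086 × 721.0 = 222.5 mGal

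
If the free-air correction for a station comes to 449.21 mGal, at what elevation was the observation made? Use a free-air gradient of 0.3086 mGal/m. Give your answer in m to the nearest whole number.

h = 449.21 / 0.3086 = 1455.64 m

1456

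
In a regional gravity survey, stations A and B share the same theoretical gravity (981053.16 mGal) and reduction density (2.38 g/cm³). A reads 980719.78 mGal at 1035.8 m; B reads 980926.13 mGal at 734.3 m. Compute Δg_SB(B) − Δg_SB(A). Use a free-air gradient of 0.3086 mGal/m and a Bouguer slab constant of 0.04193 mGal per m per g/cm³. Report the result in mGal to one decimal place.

Δg_SB(A) = 980719.78 − 981053.16 + 0.3086×1035.8 − 0.04193×2.38×1035.8 = -117.10 mGal
Δg_SB(B) = 980926.13 − 981053.16 + 0.3086×734.3 − 0.04193×2.38×734.3 = 26.30 mGal
Difference = 26.30 − (-117.10) = 143.40 mGal

143.4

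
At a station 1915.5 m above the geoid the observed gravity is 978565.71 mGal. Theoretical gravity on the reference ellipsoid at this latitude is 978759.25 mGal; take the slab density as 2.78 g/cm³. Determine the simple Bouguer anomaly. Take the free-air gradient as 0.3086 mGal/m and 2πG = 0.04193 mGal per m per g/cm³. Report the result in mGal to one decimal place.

174.3

Free-air correction = 0.3086 × 1915.5 = 591.12 mGal
Free-air anomaly = 978565.71 − 978759.25 + (591.12) = 397.58 mGal
Bouguer slab correction = 0.04193 × 2.78 × 1915.5 = 223.28 mGal
Simple Bouguer anomaly = 397.58 − (223.28) = 174.30 mGal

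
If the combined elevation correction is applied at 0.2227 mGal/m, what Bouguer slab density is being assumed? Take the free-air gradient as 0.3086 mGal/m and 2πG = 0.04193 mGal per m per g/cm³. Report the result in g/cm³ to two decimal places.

0.2227 = 0.3086 − 0.04193 × ρ
ρ = (0.3086 − 0.2227) / 0.04193 = 2.05 g/cm³

2.05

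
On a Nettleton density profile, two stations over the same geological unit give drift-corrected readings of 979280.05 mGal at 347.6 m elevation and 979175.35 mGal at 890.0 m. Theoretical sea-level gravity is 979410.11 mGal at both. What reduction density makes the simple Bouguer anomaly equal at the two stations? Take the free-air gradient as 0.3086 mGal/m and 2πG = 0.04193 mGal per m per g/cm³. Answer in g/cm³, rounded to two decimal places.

2.76

Δg_obs = 979175.35 − 979280.05 = -104.70 mGal over Δh = 890.0 − 347.6 = 542.4 m
Equal Bouguer anomalies ⇒ Δg_obs + (0.3086 − 0.04193ρ)·Δh = 0
0.3086 − 0.04193ρ = −Δg_obs/Δh = 0.19303
ρ = (0.3086 − 0.19303) / 0.04193 = 2.76 g/cm³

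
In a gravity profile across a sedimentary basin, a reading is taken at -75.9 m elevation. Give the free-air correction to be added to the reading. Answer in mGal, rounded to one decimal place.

-23.4

Free-air correction = 0.3086 × -75.9 = -23.4 mGal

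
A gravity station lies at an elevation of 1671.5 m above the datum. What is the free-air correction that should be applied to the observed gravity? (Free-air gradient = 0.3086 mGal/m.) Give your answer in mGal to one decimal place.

515.8

Free-air correction = 0.3086 × 1671.5 = 515.8 mGal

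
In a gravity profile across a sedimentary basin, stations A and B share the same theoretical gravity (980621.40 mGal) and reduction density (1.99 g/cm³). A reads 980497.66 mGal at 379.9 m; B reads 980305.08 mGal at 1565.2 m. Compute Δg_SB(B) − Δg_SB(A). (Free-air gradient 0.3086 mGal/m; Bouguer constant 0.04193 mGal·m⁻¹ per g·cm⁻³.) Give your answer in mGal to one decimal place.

74.3

Δg_SB(A) = 980497.66 − 980621.40 + 0.3086×379.9 − 0.04193×1.99×379.9 = -38.20 mGal
Δg_SB(B) = 980305.08 − 980621.40 + 0.3086×1565.2 − 0.04193×1.99×1565.2 = 36.10 mGal
Difference = 36.10 − (-38.20) = 74.30 mGal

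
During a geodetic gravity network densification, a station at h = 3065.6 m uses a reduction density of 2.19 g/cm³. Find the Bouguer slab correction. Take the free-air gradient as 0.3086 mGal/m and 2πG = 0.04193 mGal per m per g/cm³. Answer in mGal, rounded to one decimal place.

281.5

Bouguer slab correction = 0.04193 × 2.19 × 3065.6 = 281.5 mGal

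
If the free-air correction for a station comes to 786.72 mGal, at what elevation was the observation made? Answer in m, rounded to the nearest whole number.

2549

h = 786.72 / 0.3086 = 2549.32 m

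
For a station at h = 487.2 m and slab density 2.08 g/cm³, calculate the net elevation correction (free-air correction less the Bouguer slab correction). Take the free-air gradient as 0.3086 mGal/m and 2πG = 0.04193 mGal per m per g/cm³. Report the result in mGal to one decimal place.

Combined gradient = 0.3086 − 0.04193 × 2.08 = 0.2213856 mGal/m
Combined elevation correction = 0.2213856 × 487.2 = 107.9 mGal

107.9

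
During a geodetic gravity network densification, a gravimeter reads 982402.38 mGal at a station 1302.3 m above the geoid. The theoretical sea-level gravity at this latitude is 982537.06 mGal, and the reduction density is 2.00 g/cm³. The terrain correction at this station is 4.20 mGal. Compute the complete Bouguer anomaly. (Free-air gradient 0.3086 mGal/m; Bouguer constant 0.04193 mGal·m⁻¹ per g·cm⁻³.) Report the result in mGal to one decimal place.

162.2

Free-air correction = 0.3086 × 1302.3 = 401.89 mGal
Free-air anomaly = 982402.38 − 982537.06 + (401.89) = 267.21 mGal
Bouguer slab correction = 0.04193 × 2.00 × 1302.3 = 109.21 mGal
Simple Bouguer anomaly = 267.21 − (109.21) = 158.00 mGal
Complete Bouguer anomaly = 158.00 + 4.20 = 162.20 mGal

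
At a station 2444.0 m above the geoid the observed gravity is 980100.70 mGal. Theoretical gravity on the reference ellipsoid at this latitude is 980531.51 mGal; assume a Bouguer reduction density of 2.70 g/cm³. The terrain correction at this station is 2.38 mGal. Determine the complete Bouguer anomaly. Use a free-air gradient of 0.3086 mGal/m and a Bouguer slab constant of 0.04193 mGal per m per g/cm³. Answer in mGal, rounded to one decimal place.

49.1

Free-air correction = 0.3086 × 2444.0 = 754.22 mGal
Free-air anomaly = 980100.70 − 980531.51 + (754.22) = 323.41 mGal
Bouguer slab correction = 0.04193 × 2.70 × 2444.0 = 276.69 mGal
Simple Bouguer anomaly = 323.41 − (276.69) = 46.72 mGal
Complete Bouguer anomaly = 46.72 + 2.38 = 49.10 mGal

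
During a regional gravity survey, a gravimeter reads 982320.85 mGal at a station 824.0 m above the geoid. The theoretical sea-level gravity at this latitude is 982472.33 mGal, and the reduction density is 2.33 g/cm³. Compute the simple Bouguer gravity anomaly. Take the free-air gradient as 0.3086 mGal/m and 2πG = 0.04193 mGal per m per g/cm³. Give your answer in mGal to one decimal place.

Free-air correction = 0.3086 × 824.0 = 254.29 mGal
Free-air anomaly = 982320.85 − 982472.33 + (254.29) = 102.81 mGal
Bouguer slab correction = 0.04193 × 2.33 × 824.0 = 80.50 mGal
Simple Bouguer anomaly = 102.81 − (80.50) = 22.31 mGal

22.3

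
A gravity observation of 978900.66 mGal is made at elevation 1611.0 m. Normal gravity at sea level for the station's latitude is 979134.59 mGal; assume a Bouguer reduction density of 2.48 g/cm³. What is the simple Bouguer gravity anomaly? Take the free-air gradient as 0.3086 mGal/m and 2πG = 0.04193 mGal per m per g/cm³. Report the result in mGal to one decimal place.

95.7

Free-air correction = 0.3086 × 1611.0 = 497.15 mGal
Free-air anomaly = 978900.66 − 979134.59 + (497.15) = 263.22 mGal
Bouguer slab correction = 0.04193 × 2.48 × 1611.0 = 167.52 mGal
Simple Bouguer anomaly = 263.22 − (167.52) = 95.70 mGal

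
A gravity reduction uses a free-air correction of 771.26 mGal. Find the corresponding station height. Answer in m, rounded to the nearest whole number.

h = 771.26 / 0.3086 = 2499.22 m

2499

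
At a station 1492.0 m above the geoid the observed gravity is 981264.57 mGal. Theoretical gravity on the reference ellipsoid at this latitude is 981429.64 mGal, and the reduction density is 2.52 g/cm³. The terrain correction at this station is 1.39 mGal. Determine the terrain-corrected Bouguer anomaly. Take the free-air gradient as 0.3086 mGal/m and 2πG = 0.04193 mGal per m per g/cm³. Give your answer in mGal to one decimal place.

139.1

Free-air correction = 0.3086 × 1492.0 = 460.43 mGal
Free-air anomaly = 981264.57 − 981429.64 + (460.43) = 295.36 mGal
Bouguer slab correction = 0.04193 × 2.52 × 1492.0 = 157.65 mGal
Simple Bouguer anomaly = 295.36 − (157.65) = 137.71 mGal
Complete Bouguer anomaly = 137.71 + 1.39 = 139.10 mGal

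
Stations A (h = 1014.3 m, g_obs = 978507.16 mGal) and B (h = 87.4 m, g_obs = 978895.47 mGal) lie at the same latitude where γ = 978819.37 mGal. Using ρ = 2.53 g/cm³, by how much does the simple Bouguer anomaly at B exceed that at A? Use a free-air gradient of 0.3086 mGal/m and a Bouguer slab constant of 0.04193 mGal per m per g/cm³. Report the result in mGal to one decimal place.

200.6

Δg_SB(A) = 978507.16 − 978819.37 + 0.3086×1014.3 − 0.04193×2.53×1014.3 = -106.80 mGal
Δg_SB(B) = 978895.47 − 978819.37 + 0.3086×87.4 − 0.04193×2.53×87.4 = 93.80 mGal
Difference = 93.80 − (-106.80) = 200.60 mGal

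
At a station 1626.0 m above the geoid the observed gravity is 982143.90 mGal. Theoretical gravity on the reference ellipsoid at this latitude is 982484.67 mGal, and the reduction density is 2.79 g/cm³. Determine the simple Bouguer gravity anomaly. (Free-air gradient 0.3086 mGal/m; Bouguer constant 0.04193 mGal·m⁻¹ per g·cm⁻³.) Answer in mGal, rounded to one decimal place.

-29.2

Free-air correction = 0.3086 × 1626.0 = 501.78 mGal
Free-air anomaly = 982143.90 − 982484.67 + (501.78) = 161.01 mGal
Bouguer slab correction = 0.04193 × 2.79 × 1626.0 = 190.22 mGal
Simple Bouguer anomaly = 161.01 − (190.22) = -29.21 mGal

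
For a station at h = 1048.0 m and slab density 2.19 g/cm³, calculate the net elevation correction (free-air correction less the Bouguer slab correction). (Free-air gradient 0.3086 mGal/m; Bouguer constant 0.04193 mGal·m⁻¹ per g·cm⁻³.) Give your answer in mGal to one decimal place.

227.2

Combined gradient = 0.3086 − 0.04193 × 2.19 = 0.2167733 mGal/m
Combined elevation correction = 0.2167733 × 1048.0 = 227.2 mGal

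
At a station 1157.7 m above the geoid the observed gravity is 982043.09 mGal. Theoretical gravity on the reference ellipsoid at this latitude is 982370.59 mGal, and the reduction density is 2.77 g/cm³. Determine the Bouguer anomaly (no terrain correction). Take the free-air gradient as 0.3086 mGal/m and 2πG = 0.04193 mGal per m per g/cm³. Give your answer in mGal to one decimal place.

-104.7

Free-air correction = 0.3086 × 1157.7 = 357.27 mGal
Free-air anomaly = 982043.09 − 982370.59 + (357.27) = 29.77 mGal
Bouguer slab correction = 0.04193 × 2.77 × 1157.7 = 134.46 mGal
Simple Bouguer anomaly = 29.77 − (134.46) = -104.69 mGal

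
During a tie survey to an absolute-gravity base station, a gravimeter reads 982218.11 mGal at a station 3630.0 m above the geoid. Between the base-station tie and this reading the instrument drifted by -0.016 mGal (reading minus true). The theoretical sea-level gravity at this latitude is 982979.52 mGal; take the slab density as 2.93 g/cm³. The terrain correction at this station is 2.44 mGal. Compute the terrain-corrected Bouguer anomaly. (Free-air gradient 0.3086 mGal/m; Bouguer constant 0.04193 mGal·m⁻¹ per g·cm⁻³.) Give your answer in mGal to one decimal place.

-84.7

Drift-corrected reading = 982218.11 − (-0.016) = 982218.126 mGal
Free-air correction = 0.3086 × 3630.0 = 1120.22 mGal
Free-air anomaly = 982218.126 − 982979.52 + (1120.22) = 358.826 mGal
Bouguer slab correction = 0.04193 × 2.93 × 3630.0 = 445.96 mGal
Simple Bouguer anomaly = 358.826 − (445.96) = -87.134 mGal
Complete Bouguer anomaly = -87.134 + 2.44 = -84.694 mGal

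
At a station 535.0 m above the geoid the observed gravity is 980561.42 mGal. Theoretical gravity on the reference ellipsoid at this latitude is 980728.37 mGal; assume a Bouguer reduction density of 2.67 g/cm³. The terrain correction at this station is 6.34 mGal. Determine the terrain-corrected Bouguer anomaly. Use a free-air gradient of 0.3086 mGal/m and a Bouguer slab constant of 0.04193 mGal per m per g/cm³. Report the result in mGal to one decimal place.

Free-air correction = 0.3086 × 535.0 = 165.10 mGal
Free-air anomaly = 980561.42 − 980728.37 + (165.10) = -1.85 mGal
Bouguer slab correction = 0.04193 × 2.67 × 535.0 = 59.89 mGal
Simple Bouguer anomaly = -1.85 − (59.89) = -61.74 mGal
Complete Bouguer anomaly = -61.74 + 6.34 = -55.40 mGal

-55.4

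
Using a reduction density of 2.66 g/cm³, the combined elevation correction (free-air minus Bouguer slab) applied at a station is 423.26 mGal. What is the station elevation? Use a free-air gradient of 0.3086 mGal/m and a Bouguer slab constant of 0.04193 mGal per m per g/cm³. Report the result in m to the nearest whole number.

2148

Combined gradient = 0.3086 − 0.04193 × 2.66 = 0.1970662 mGal/m
h = 423.26 / 0.1970662 = 2147.81 m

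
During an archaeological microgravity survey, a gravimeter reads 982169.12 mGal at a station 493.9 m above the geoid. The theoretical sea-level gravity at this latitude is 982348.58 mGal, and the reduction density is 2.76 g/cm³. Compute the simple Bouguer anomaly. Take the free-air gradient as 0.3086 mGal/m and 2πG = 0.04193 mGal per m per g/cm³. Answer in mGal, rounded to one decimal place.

Free-air correction = 0.3086 × 493.9 = 152.42 mGal
Free-air anomaly = 982169.12 − 982348.58 + (152.42) = -27.04 mGal
Bouguer slab correction = 0.04193 × 2.76 × 493.9 = 57.16 mGal
Simple Bouguer anomaly = -27.04 − (57.16) = -84.20 mGal

-84.2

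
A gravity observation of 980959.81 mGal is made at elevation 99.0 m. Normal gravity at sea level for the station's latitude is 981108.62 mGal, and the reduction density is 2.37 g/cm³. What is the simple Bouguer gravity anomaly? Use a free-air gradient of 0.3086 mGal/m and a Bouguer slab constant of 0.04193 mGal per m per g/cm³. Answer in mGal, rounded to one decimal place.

Free-air correction = 0.3086 × 99.0 = 30.55 mGal
Free-air anomaly = 980959.81 − 981108.62 + (30.55) = -118.26 mGal
Bouguer slab correction = 0.04193 × 2.37 × 99.0 = 9.84 mGal
Simple Bouguer anomaly = -118.26 − (9.84) = -128.10 mGal

-128.1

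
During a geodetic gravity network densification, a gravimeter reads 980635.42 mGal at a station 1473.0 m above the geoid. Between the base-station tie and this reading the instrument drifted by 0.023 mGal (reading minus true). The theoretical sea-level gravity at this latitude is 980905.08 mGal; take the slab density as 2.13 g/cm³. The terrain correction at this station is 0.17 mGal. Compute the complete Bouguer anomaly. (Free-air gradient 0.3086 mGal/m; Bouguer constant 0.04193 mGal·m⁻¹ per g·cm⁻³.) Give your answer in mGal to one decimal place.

53.5

Drift-corrected reading = 980635.42 − (0.023) = 980635.397 mGal
Free-air correction = 0.3086 × 1473.0 = 454.57 mGal
Free-air anomaly = 980635.397 − 980905.08 + (454.57) = 184.887 mGal
Bouguer slab correction = 0.04193 × 2.13 × 1473.0 = 131.55 mGal
Simple Bouguer anomaly = 184.887 − (131.55) = 53.337 mGal
Complete Bouguer anomaly = 53.337 + 0.17 = 53.507 mGal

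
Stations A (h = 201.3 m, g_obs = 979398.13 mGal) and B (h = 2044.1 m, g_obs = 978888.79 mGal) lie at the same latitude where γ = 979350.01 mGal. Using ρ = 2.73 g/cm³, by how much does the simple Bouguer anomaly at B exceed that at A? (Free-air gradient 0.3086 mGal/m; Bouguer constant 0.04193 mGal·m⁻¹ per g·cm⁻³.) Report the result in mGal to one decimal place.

-151.6

Δg_SB(A) = 979398.13 − 979350.01 + 0.3086×201.3 − 0.04193×2.73×201.3 = 87.20 mGal
Δg_SB(B) = 978888.79 − 979350.01 + 0.3086×2044.1 − 0.04193×2.73×2044.1 = -64.40 mGal
Difference = -64.40 − (87.20) = -151.60 mGal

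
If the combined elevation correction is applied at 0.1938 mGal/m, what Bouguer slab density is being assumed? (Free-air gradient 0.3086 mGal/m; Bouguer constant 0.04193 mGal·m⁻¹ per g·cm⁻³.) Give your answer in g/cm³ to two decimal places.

2.74

0.1938 = 0.3086 − 0.04193 × ρ
ρ = (0.3086 − 0.1938) / 0.04193 = 2.74 g/cm³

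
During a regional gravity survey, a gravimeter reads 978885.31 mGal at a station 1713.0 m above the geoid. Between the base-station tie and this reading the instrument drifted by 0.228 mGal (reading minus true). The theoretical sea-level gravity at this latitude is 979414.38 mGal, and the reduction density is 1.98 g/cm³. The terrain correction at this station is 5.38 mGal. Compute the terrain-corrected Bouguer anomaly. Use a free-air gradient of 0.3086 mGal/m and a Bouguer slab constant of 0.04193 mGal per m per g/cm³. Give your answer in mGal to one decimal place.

-137.5

Drift-corrected reading = 978885.31 − (0.228) = 978885.082 mGal
Free-air correction = 0.3086 × 1713.0 = 528.63 mGal
Free-air anomaly = 978885.082 − 979414.38 + (528.63) = -0.668 mGal
Bouguer slab correction = 0.04193 × 1.98 × 1713.0 = 142.22 mGal
Simple Bouguer anomaly = -0.668 − (142.22) = -142.888 mGal
Complete Bouguer anomaly = -142.888 + 5.38 = -137.508 mGal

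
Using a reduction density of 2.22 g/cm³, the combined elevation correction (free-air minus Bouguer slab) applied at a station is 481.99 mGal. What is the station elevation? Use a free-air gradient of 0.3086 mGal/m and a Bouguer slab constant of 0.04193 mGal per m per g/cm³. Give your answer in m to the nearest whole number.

Combined gradient = 0.3086 − 0.04193 × 2.22 = 0.2155154 mGal/m
h = 481.99 / 0.2155154 = 2236.45 m

2236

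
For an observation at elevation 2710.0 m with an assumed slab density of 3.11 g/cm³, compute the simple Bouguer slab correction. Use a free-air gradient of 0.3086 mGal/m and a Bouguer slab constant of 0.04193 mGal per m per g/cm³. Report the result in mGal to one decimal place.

Bouguer slab correction = 0.04193 × 3.11 × 2710.0 = 353.4 mGal

353.4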